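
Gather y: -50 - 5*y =-5*y - 50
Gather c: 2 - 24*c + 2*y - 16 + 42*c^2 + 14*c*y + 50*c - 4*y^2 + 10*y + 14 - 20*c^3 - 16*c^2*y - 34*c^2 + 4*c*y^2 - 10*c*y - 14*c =-20*c^3 + c^2*(8 - 16*y) + c*(4*y^2 + 4*y + 12) - 4*y^2 + 12*y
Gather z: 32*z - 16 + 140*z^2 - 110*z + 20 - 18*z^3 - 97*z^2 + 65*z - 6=-18*z^3 + 43*z^2 - 13*z - 2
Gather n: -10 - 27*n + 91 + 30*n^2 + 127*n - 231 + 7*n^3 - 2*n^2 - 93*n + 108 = 7*n^3 + 28*n^2 + 7*n - 42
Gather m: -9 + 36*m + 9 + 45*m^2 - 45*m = 45*m^2 - 9*m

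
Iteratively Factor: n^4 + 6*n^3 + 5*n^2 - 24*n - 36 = (n + 3)*(n^3 + 3*n^2 - 4*n - 12) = (n - 2)*(n + 3)*(n^2 + 5*n + 6) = (n - 2)*(n + 3)^2*(n + 2)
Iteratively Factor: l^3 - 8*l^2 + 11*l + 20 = (l - 4)*(l^2 - 4*l - 5) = (l - 4)*(l + 1)*(l - 5)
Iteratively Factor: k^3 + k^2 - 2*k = (k + 2)*(k^2 - k) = k*(k + 2)*(k - 1)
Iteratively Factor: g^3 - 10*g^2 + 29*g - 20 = (g - 5)*(g^2 - 5*g + 4) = (g - 5)*(g - 4)*(g - 1)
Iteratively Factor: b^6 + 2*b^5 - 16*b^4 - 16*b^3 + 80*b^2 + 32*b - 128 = (b + 2)*(b^5 - 16*b^3 + 16*b^2 + 48*b - 64) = (b - 2)*(b + 2)*(b^4 + 2*b^3 - 12*b^2 - 8*b + 32) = (b - 2)*(b + 2)*(b + 4)*(b^3 - 2*b^2 - 4*b + 8) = (b - 2)^2*(b + 2)*(b + 4)*(b^2 - 4) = (b - 2)^3*(b + 2)*(b + 4)*(b + 2)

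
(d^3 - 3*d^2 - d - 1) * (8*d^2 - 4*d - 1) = 8*d^5 - 28*d^4 + 3*d^3 - d^2 + 5*d + 1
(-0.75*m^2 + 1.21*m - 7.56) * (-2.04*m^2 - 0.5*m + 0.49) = 1.53*m^4 - 2.0934*m^3 + 14.4499*m^2 + 4.3729*m - 3.7044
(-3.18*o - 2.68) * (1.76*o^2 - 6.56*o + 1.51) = -5.5968*o^3 + 16.144*o^2 + 12.779*o - 4.0468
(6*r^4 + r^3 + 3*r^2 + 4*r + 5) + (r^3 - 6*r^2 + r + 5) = 6*r^4 + 2*r^3 - 3*r^2 + 5*r + 10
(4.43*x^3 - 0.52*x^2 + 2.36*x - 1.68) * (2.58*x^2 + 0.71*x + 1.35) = 11.4294*x^5 + 1.8037*x^4 + 11.7001*x^3 - 3.3608*x^2 + 1.9932*x - 2.268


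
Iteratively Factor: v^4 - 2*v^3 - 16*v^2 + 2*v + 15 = (v - 1)*(v^3 - v^2 - 17*v - 15) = (v - 1)*(v + 3)*(v^2 - 4*v - 5) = (v - 1)*(v + 1)*(v + 3)*(v - 5)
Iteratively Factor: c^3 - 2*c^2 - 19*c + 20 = (c - 5)*(c^2 + 3*c - 4) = (c - 5)*(c - 1)*(c + 4)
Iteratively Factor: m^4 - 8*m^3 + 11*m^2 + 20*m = (m)*(m^3 - 8*m^2 + 11*m + 20) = m*(m + 1)*(m^2 - 9*m + 20) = m*(m - 5)*(m + 1)*(m - 4)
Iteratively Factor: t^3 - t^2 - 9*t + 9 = (t + 3)*(t^2 - 4*t + 3) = (t - 3)*(t + 3)*(t - 1)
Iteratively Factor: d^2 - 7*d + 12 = (d - 4)*(d - 3)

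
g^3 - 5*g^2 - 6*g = g*(g - 6)*(g + 1)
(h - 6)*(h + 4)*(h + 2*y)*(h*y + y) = h^4*y + 2*h^3*y^2 - h^3*y - 2*h^2*y^2 - 26*h^2*y - 52*h*y^2 - 24*h*y - 48*y^2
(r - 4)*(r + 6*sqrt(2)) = r^2 - 4*r + 6*sqrt(2)*r - 24*sqrt(2)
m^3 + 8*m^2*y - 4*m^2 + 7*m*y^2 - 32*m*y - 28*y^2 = (m - 4)*(m + y)*(m + 7*y)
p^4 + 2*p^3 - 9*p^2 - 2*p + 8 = (p - 2)*(p - 1)*(p + 1)*(p + 4)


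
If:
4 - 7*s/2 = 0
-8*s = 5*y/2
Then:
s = 8/7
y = -128/35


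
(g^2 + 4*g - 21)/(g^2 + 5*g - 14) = (g - 3)/(g - 2)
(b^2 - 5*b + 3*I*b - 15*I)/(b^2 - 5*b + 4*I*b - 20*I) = (b + 3*I)/(b + 4*I)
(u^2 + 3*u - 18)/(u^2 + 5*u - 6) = (u - 3)/(u - 1)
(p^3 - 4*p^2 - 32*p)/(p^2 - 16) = p*(p - 8)/(p - 4)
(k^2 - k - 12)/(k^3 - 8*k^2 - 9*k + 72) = (k - 4)/(k^2 - 11*k + 24)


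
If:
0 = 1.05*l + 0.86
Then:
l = -0.82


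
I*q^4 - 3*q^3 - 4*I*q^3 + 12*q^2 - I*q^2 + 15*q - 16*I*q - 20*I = (q - 5)*(q - I)*(q + 4*I)*(I*q + I)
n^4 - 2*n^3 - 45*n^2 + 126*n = n*(n - 6)*(n - 3)*(n + 7)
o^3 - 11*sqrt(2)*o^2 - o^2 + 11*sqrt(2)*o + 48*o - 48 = (o - 1)*(o - 8*sqrt(2))*(o - 3*sqrt(2))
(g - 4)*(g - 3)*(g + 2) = g^3 - 5*g^2 - 2*g + 24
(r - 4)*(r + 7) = r^2 + 3*r - 28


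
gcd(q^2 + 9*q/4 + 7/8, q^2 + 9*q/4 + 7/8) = q^2 + 9*q/4 + 7/8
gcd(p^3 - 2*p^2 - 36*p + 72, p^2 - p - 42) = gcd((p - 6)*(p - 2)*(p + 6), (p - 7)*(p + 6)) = p + 6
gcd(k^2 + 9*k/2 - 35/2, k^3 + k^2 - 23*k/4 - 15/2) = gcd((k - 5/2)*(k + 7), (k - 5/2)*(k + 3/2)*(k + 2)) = k - 5/2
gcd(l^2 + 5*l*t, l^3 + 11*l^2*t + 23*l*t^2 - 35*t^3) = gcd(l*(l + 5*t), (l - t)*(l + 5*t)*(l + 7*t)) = l + 5*t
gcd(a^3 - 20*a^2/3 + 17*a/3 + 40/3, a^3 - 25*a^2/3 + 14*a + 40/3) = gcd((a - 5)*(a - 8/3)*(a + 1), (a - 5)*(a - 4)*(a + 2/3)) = a - 5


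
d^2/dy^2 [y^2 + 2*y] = 2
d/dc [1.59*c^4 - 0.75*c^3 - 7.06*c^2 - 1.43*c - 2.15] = 6.36*c^3 - 2.25*c^2 - 14.12*c - 1.43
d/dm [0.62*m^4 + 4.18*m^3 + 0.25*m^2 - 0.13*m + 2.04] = 2.48*m^3 + 12.54*m^2 + 0.5*m - 0.13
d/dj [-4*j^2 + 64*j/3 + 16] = 64/3 - 8*j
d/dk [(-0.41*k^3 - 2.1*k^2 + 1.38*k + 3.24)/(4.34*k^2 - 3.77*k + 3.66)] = (-1.7794*k^4 + 3.0914*k^3 - 2.574*k^2 - 43.4952*k + 17.2656)/(18.8356*k^4 - 32.7236*k^3 + 45.9817*k^2 - 27.5964*k + 13.3956)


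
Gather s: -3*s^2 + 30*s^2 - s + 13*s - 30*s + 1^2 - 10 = 27*s^2 - 18*s - 9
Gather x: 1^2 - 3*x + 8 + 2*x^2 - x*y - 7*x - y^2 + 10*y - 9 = 2*x^2 + x*(-y - 10) - y^2 + 10*y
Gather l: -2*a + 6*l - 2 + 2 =-2*a + 6*l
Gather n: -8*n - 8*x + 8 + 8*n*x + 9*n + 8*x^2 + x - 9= n*(8*x + 1) + 8*x^2 - 7*x - 1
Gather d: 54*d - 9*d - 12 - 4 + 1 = 45*d - 15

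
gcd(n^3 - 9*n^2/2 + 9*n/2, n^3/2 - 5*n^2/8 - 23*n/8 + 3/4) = n - 3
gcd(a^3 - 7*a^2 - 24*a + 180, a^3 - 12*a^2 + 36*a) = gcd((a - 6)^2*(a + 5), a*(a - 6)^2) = a^2 - 12*a + 36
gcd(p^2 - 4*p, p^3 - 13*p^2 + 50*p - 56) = p - 4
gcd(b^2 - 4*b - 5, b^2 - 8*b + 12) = 1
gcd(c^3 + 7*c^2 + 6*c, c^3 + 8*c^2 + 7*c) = c^2 + c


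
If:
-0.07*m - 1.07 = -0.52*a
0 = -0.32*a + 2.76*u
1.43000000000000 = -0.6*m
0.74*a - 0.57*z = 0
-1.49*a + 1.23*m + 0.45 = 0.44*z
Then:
No Solution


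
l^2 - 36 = (l - 6)*(l + 6)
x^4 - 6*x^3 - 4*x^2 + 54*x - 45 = (x - 5)*(x - 3)*(x - 1)*(x + 3)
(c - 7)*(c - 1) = c^2 - 8*c + 7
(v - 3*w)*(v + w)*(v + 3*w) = v^3 + v^2*w - 9*v*w^2 - 9*w^3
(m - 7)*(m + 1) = m^2 - 6*m - 7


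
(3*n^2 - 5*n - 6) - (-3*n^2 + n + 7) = 6*n^2 - 6*n - 13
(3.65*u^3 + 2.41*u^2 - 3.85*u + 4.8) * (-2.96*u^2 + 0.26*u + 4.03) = -10.804*u^5 - 6.1846*u^4 + 26.7321*u^3 - 5.4967*u^2 - 14.2675*u + 19.344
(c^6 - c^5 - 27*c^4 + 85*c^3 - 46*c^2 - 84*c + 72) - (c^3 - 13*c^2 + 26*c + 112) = c^6 - c^5 - 27*c^4 + 84*c^3 - 33*c^2 - 110*c - 40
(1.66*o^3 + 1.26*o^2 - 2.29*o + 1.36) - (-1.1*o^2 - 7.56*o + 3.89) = 1.66*o^3 + 2.36*o^2 + 5.27*o - 2.53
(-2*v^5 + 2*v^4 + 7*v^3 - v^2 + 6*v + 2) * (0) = 0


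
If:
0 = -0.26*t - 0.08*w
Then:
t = -0.307692307692308*w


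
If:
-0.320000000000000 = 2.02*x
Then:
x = -0.16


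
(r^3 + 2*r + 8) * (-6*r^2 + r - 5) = -6*r^5 + r^4 - 17*r^3 - 46*r^2 - 2*r - 40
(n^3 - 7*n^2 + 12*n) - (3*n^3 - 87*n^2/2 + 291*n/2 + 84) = -2*n^3 + 73*n^2/2 - 267*n/2 - 84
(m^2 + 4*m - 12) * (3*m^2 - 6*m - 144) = 3*m^4 + 6*m^3 - 204*m^2 - 504*m + 1728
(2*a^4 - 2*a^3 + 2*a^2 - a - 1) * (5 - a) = -2*a^5 + 12*a^4 - 12*a^3 + 11*a^2 - 4*a - 5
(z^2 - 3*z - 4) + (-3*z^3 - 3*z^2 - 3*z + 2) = -3*z^3 - 2*z^2 - 6*z - 2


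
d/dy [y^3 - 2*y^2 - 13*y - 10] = 3*y^2 - 4*y - 13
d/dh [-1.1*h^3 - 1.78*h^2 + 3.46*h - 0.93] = -3.3*h^2 - 3.56*h + 3.46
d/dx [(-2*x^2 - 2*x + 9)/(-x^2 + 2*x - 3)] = 6*(-x^2 + 5*x - 2)/(x^4 - 4*x^3 + 10*x^2 - 12*x + 9)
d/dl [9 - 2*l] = -2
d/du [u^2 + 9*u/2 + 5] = 2*u + 9/2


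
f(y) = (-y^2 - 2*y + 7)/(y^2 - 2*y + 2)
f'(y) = (2 - 2*y)*(-y^2 - 2*y + 7)/(y^2 - 2*y + 2)^2 + (-2*y - 2)/(y^2 - 2*y + 2) = 2*(2*y^2 - 9*y + 5)/(y^4 - 4*y^3 + 8*y^2 - 8*y + 4)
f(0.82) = 4.54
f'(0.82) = -1.94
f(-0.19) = 3.04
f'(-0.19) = 2.32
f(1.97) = -0.42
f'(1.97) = -2.64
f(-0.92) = 1.71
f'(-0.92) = 1.36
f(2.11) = -0.75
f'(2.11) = -2.04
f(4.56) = -1.68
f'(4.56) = 0.06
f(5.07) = -1.64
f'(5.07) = 0.07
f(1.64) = 0.73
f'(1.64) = -4.41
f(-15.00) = -0.73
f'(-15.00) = 0.02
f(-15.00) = -0.73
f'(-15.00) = 0.02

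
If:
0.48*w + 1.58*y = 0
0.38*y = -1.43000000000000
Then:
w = 12.39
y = -3.76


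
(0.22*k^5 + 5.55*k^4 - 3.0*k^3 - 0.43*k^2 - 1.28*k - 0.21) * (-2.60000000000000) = -0.572*k^5 - 14.43*k^4 + 7.8*k^3 + 1.118*k^2 + 3.328*k + 0.546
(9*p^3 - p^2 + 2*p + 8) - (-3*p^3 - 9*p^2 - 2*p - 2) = 12*p^3 + 8*p^2 + 4*p + 10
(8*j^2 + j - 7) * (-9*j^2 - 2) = -72*j^4 - 9*j^3 + 47*j^2 - 2*j + 14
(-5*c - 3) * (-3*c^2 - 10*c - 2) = 15*c^3 + 59*c^2 + 40*c + 6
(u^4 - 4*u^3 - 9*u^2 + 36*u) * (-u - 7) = -u^5 - 3*u^4 + 37*u^3 + 27*u^2 - 252*u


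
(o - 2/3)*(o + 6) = o^2 + 16*o/3 - 4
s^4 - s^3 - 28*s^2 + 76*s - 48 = (s - 4)*(s - 2)*(s - 1)*(s + 6)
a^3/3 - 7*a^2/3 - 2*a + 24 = (a/3 + 1)*(a - 6)*(a - 4)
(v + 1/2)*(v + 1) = v^2 + 3*v/2 + 1/2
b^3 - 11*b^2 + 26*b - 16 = (b - 8)*(b - 2)*(b - 1)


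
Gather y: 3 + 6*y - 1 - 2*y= 4*y + 2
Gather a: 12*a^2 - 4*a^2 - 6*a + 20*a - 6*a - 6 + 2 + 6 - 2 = 8*a^2 + 8*a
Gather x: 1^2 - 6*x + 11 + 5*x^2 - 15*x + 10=5*x^2 - 21*x + 22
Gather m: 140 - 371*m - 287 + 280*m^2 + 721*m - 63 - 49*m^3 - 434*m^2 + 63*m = -49*m^3 - 154*m^2 + 413*m - 210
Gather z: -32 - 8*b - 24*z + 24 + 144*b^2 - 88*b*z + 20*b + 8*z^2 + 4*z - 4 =144*b^2 + 12*b + 8*z^2 + z*(-88*b - 20) - 12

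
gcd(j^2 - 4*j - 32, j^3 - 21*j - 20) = j + 4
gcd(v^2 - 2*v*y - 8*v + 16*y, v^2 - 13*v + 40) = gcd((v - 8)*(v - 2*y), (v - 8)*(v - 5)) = v - 8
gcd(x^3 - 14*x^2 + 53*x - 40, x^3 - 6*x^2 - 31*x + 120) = x - 8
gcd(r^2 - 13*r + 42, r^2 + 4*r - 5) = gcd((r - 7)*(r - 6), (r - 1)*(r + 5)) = 1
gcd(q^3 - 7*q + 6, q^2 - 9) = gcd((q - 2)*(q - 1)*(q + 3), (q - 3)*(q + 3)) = q + 3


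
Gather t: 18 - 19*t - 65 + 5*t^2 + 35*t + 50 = 5*t^2 + 16*t + 3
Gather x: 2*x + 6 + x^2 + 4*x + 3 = x^2 + 6*x + 9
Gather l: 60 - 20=40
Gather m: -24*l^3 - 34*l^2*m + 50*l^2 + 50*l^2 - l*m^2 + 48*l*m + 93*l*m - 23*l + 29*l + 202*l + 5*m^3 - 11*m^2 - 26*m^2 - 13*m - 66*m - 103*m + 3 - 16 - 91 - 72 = -24*l^3 + 100*l^2 + 208*l + 5*m^3 + m^2*(-l - 37) + m*(-34*l^2 + 141*l - 182) - 176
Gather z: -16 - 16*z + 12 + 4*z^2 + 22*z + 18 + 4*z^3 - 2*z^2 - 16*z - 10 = 4*z^3 + 2*z^2 - 10*z + 4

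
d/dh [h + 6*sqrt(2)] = 1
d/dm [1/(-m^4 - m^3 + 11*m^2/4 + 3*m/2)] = 8*(8*m^3 + 6*m^2 - 11*m - 3)/(m^2*(4*m^3 + 4*m^2 - 11*m - 6)^2)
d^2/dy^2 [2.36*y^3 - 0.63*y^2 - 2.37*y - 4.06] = 14.16*y - 1.26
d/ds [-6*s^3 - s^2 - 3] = 2*s*(-9*s - 1)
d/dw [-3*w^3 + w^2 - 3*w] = -9*w^2 + 2*w - 3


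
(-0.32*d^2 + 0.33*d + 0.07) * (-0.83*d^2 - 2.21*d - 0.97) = 0.2656*d^4 + 0.4333*d^3 - 0.477*d^2 - 0.4748*d - 0.0679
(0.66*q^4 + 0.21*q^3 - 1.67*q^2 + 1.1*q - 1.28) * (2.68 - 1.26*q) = -0.8316*q^5 + 1.5042*q^4 + 2.667*q^3 - 5.8616*q^2 + 4.5608*q - 3.4304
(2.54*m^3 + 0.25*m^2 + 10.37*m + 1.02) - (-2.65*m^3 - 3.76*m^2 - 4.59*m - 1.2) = 5.19*m^3 + 4.01*m^2 + 14.96*m + 2.22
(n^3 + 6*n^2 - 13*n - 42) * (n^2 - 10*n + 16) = n^5 - 4*n^4 - 57*n^3 + 184*n^2 + 212*n - 672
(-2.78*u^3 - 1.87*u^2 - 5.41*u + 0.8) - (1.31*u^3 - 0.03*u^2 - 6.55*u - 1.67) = -4.09*u^3 - 1.84*u^2 + 1.14*u + 2.47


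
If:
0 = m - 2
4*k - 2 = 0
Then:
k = 1/2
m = 2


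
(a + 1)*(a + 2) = a^2 + 3*a + 2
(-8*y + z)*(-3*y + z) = 24*y^2 - 11*y*z + z^2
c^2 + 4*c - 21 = (c - 3)*(c + 7)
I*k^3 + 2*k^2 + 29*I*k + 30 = (k - 6*I)*(k + 5*I)*(I*k + 1)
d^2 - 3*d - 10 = (d - 5)*(d + 2)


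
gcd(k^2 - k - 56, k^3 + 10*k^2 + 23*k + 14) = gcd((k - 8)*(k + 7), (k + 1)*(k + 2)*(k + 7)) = k + 7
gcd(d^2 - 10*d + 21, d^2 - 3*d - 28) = d - 7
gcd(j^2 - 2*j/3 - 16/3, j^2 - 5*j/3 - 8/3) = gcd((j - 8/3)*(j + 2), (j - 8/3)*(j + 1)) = j - 8/3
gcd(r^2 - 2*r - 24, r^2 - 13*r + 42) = r - 6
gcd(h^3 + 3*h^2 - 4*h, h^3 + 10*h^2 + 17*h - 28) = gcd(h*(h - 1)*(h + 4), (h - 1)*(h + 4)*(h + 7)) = h^2 + 3*h - 4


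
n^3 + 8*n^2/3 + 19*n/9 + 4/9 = (n + 1/3)*(n + 1)*(n + 4/3)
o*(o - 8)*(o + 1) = o^3 - 7*o^2 - 8*o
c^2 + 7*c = c*(c + 7)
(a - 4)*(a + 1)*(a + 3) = a^3 - 13*a - 12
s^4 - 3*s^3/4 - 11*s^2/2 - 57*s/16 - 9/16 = (s - 3)*(s + 1/4)*(s + 1/2)*(s + 3/2)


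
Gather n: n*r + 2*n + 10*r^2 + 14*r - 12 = n*(r + 2) + 10*r^2 + 14*r - 12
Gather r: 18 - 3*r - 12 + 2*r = 6 - r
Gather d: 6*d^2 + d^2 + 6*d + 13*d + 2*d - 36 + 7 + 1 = 7*d^2 + 21*d - 28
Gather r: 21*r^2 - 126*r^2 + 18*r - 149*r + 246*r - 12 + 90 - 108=-105*r^2 + 115*r - 30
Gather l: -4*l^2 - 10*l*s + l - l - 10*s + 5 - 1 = -4*l^2 - 10*l*s - 10*s + 4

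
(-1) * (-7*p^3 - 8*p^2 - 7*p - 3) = 7*p^3 + 8*p^2 + 7*p + 3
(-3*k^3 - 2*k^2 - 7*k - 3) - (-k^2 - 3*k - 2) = -3*k^3 - k^2 - 4*k - 1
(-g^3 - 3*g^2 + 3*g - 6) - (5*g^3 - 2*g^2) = -6*g^3 - g^2 + 3*g - 6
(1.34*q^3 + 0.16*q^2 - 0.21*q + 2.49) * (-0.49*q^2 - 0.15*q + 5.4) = -0.6566*q^5 - 0.2794*q^4 + 7.3149*q^3 - 0.3246*q^2 - 1.5075*q + 13.446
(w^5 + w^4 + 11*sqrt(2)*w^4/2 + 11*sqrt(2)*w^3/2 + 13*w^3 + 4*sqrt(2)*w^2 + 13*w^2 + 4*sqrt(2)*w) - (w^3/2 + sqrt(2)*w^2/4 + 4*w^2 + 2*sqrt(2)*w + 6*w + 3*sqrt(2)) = w^5 + w^4 + 11*sqrt(2)*w^4/2 + 11*sqrt(2)*w^3/2 + 25*w^3/2 + 15*sqrt(2)*w^2/4 + 9*w^2 - 6*w + 2*sqrt(2)*w - 3*sqrt(2)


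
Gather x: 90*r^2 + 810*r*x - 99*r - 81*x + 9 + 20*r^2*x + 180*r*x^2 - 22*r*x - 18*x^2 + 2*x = 90*r^2 - 99*r + x^2*(180*r - 18) + x*(20*r^2 + 788*r - 79) + 9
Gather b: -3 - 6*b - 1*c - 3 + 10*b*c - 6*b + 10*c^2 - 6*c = b*(10*c - 12) + 10*c^2 - 7*c - 6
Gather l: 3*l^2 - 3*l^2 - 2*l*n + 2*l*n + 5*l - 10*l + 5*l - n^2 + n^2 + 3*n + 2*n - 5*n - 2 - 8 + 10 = 0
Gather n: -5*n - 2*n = -7*n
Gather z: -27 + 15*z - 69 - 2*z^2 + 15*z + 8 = -2*z^2 + 30*z - 88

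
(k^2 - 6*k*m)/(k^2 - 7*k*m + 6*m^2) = k/(k - m)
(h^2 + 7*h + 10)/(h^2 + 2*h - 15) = (h + 2)/(h - 3)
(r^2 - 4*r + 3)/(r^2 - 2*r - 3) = (r - 1)/(r + 1)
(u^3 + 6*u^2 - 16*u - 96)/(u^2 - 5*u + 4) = (u^2 + 10*u + 24)/(u - 1)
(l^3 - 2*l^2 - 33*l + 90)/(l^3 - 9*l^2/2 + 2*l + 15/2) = 2*(l^2 + l - 30)/(2*l^2 - 3*l - 5)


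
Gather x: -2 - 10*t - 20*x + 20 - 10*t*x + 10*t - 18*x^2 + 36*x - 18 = -18*x^2 + x*(16 - 10*t)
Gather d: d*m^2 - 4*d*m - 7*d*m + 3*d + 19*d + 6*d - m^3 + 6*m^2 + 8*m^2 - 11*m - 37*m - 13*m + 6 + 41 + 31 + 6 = d*(m^2 - 11*m + 28) - m^3 + 14*m^2 - 61*m + 84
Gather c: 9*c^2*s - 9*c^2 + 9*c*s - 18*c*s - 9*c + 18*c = c^2*(9*s - 9) + c*(9 - 9*s)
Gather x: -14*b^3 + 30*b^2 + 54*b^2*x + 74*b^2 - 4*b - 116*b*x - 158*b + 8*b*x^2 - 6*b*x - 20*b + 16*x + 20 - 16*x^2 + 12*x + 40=-14*b^3 + 104*b^2 - 182*b + x^2*(8*b - 16) + x*(54*b^2 - 122*b + 28) + 60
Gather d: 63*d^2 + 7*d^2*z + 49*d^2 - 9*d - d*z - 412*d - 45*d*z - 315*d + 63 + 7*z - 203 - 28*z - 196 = d^2*(7*z + 112) + d*(-46*z - 736) - 21*z - 336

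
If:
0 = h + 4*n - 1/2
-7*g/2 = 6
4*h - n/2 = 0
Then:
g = -12/7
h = 1/66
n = 4/33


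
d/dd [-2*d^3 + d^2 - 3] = 2*d*(1 - 3*d)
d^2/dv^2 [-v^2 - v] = -2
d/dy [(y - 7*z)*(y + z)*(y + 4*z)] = 3*y^2 - 4*y*z - 31*z^2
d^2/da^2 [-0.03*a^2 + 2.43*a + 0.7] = -0.0600000000000000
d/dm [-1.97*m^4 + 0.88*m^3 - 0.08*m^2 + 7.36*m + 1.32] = -7.88*m^3 + 2.64*m^2 - 0.16*m + 7.36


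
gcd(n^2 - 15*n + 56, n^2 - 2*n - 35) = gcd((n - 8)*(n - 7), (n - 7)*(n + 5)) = n - 7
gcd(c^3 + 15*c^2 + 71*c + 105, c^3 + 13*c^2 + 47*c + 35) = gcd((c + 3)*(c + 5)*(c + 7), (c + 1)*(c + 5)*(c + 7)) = c^2 + 12*c + 35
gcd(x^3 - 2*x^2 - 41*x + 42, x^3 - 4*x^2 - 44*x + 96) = x + 6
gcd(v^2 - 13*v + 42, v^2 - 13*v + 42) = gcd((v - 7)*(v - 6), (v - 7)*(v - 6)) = v^2 - 13*v + 42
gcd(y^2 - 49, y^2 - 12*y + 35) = y - 7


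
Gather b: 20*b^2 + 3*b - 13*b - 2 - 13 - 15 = 20*b^2 - 10*b - 30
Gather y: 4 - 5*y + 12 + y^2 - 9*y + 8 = y^2 - 14*y + 24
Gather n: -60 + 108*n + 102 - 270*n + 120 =162 - 162*n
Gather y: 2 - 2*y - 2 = -2*y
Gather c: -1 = -1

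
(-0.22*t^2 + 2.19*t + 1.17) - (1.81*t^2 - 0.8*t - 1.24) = -2.03*t^2 + 2.99*t + 2.41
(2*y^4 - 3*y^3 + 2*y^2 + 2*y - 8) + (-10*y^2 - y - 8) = 2*y^4 - 3*y^3 - 8*y^2 + y - 16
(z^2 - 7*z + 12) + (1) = z^2 - 7*z + 13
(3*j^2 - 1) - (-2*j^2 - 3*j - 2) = 5*j^2 + 3*j + 1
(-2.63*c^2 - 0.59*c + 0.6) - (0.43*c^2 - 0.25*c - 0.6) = -3.06*c^2 - 0.34*c + 1.2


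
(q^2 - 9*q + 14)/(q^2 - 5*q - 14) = (q - 2)/(q + 2)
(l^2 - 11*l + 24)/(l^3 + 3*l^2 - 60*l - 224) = (l - 3)/(l^2 + 11*l + 28)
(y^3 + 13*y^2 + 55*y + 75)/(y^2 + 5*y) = y + 8 + 15/y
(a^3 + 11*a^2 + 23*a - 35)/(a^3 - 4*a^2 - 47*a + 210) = (a^2 + 4*a - 5)/(a^2 - 11*a + 30)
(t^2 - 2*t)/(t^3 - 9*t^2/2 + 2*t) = 2*(t - 2)/(2*t^2 - 9*t + 4)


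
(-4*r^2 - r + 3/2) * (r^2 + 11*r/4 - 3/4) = -4*r^4 - 12*r^3 + 7*r^2/4 + 39*r/8 - 9/8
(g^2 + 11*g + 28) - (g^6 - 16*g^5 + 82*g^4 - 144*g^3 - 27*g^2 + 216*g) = -g^6 + 16*g^5 - 82*g^4 + 144*g^3 + 28*g^2 - 205*g + 28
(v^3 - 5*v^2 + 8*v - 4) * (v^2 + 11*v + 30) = v^5 + 6*v^4 - 17*v^3 - 66*v^2 + 196*v - 120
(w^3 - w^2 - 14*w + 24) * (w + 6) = w^4 + 5*w^3 - 20*w^2 - 60*w + 144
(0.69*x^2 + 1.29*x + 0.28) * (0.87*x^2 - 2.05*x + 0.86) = 0.6003*x^4 - 0.2922*x^3 - 1.8075*x^2 + 0.5354*x + 0.2408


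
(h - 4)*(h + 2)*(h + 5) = h^3 + 3*h^2 - 18*h - 40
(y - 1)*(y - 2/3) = y^2 - 5*y/3 + 2/3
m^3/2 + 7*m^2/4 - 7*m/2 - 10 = (m/2 + 1)*(m - 5/2)*(m + 4)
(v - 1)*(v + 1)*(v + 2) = v^3 + 2*v^2 - v - 2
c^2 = c^2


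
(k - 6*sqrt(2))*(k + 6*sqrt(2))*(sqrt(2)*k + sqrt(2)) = sqrt(2)*k^3 + sqrt(2)*k^2 - 72*sqrt(2)*k - 72*sqrt(2)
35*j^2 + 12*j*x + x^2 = (5*j + x)*(7*j + x)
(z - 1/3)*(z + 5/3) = z^2 + 4*z/3 - 5/9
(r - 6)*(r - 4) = r^2 - 10*r + 24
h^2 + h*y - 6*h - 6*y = (h - 6)*(h + y)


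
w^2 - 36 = (w - 6)*(w + 6)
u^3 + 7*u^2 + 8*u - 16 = (u - 1)*(u + 4)^2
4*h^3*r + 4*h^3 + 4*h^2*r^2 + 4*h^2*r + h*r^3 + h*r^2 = (2*h + r)^2*(h*r + h)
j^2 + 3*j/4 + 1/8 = (j + 1/4)*(j + 1/2)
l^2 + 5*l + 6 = (l + 2)*(l + 3)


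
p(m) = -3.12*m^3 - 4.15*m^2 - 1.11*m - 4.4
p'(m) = -9.36*m^2 - 8.3*m - 1.11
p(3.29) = -164.08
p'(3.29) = -129.73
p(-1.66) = 0.28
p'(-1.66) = -13.12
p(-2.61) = 25.70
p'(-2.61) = -43.21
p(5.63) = -698.97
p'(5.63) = -344.52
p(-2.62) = 26.13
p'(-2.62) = -43.61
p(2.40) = -74.10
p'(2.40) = -74.94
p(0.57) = -6.96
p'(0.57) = -8.88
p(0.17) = -4.72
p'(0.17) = -2.79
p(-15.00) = 9608.50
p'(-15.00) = -1982.61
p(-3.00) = 45.82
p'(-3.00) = -60.45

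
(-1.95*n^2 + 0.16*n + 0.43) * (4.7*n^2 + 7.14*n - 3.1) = -9.165*n^4 - 13.171*n^3 + 9.2084*n^2 + 2.5742*n - 1.333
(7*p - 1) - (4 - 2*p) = 9*p - 5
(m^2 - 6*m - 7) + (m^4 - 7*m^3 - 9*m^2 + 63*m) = m^4 - 7*m^3 - 8*m^2 + 57*m - 7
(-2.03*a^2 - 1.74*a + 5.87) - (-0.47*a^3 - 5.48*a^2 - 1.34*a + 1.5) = 0.47*a^3 + 3.45*a^2 - 0.4*a + 4.37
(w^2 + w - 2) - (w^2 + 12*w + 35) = -11*w - 37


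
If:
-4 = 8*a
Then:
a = -1/2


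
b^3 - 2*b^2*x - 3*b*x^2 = b*(b - 3*x)*(b + x)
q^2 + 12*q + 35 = (q + 5)*(q + 7)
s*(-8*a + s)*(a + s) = -8*a^2*s - 7*a*s^2 + s^3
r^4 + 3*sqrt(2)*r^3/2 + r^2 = r^2*(r + sqrt(2)/2)*(r + sqrt(2))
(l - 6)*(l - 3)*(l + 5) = l^3 - 4*l^2 - 27*l + 90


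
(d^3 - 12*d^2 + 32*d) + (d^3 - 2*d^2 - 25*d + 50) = 2*d^3 - 14*d^2 + 7*d + 50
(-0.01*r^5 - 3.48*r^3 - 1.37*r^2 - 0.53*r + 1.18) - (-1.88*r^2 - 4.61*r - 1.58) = -0.01*r^5 - 3.48*r^3 + 0.51*r^2 + 4.08*r + 2.76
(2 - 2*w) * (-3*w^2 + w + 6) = 6*w^3 - 8*w^2 - 10*w + 12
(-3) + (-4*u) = -4*u - 3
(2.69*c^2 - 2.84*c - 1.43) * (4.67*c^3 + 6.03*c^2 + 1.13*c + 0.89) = 12.5623*c^5 + 2.9579*c^4 - 20.7636*c^3 - 9.438*c^2 - 4.1435*c - 1.2727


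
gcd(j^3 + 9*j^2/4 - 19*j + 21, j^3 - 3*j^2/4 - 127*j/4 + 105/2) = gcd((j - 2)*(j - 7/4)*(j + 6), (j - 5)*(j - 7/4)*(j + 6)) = j^2 + 17*j/4 - 21/2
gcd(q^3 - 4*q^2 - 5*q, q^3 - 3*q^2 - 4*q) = q^2 + q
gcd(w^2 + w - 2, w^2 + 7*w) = 1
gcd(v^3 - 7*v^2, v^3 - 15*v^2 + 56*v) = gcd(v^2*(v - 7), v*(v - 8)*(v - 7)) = v^2 - 7*v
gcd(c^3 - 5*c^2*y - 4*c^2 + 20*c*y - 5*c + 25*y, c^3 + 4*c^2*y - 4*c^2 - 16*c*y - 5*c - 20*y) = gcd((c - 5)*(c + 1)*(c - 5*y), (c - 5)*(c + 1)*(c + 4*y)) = c^2 - 4*c - 5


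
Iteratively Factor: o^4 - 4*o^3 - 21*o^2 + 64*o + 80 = (o - 4)*(o^3 - 21*o - 20) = (o - 4)*(o + 4)*(o^2 - 4*o - 5) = (o - 5)*(o - 4)*(o + 4)*(o + 1)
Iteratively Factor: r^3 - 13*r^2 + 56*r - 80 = (r - 4)*(r^2 - 9*r + 20) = (r - 4)^2*(r - 5)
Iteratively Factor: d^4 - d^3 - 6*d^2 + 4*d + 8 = (d - 2)*(d^3 + d^2 - 4*d - 4) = (d - 2)^2*(d^2 + 3*d + 2) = (d - 2)^2*(d + 2)*(d + 1)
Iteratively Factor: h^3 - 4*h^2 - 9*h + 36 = (h - 3)*(h^2 - h - 12) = (h - 4)*(h - 3)*(h + 3)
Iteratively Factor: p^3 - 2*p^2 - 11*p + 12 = (p + 3)*(p^2 - 5*p + 4) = (p - 1)*(p + 3)*(p - 4)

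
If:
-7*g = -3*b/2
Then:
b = 14*g/3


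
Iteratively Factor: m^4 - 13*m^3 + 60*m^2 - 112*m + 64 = (m - 4)*(m^3 - 9*m^2 + 24*m - 16) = (m - 4)^2*(m^2 - 5*m + 4) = (m - 4)^2*(m - 1)*(m - 4)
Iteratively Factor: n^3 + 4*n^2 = (n)*(n^2 + 4*n) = n^2*(n + 4)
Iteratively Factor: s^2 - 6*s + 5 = (s - 5)*(s - 1)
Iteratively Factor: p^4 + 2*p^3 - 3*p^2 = (p)*(p^3 + 2*p^2 - 3*p) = p^2*(p^2 + 2*p - 3) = p^2*(p - 1)*(p + 3)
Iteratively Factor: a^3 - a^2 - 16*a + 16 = (a - 4)*(a^2 + 3*a - 4) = (a - 4)*(a + 4)*(a - 1)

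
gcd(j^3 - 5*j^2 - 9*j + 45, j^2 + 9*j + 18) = j + 3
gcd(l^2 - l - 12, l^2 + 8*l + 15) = l + 3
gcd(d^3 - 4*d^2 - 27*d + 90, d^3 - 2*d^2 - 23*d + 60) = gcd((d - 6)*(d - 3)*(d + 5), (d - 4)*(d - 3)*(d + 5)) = d^2 + 2*d - 15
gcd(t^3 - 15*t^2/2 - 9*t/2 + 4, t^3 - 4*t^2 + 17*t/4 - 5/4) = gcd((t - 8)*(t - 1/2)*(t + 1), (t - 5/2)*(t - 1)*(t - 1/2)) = t - 1/2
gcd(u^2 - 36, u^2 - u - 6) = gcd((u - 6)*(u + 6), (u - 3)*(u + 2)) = 1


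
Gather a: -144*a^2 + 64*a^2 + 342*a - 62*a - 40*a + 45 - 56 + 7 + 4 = -80*a^2 + 240*a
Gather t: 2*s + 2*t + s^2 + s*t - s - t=s^2 + s + t*(s + 1)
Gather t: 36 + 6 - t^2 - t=-t^2 - t + 42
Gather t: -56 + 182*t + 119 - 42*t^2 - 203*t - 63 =-42*t^2 - 21*t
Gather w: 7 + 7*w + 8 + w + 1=8*w + 16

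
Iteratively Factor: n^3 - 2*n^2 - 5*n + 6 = (n - 3)*(n^2 + n - 2) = (n - 3)*(n - 1)*(n + 2)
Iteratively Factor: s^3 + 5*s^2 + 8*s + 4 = (s + 2)*(s^2 + 3*s + 2) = (s + 1)*(s + 2)*(s + 2)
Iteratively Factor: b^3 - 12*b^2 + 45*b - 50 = (b - 5)*(b^2 - 7*b + 10) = (b - 5)*(b - 2)*(b - 5)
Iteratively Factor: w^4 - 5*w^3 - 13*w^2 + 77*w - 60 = (w - 1)*(w^3 - 4*w^2 - 17*w + 60) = (w - 1)*(w + 4)*(w^2 - 8*w + 15) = (w - 3)*(w - 1)*(w + 4)*(w - 5)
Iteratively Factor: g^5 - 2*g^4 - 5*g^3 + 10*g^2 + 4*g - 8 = (g - 2)*(g^4 - 5*g^2 + 4) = (g - 2)^2*(g^3 + 2*g^2 - g - 2) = (g - 2)^2*(g - 1)*(g^2 + 3*g + 2) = (g - 2)^2*(g - 1)*(g + 2)*(g + 1)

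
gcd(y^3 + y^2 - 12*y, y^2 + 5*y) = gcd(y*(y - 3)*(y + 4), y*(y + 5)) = y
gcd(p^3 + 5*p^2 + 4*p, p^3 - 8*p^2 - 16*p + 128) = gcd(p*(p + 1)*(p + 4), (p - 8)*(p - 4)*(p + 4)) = p + 4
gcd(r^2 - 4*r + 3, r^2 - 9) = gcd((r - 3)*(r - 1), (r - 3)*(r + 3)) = r - 3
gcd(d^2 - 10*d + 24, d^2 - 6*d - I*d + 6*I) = d - 6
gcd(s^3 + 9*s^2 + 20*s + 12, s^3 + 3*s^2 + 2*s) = s^2 + 3*s + 2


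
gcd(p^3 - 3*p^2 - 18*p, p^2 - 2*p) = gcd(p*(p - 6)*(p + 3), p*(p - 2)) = p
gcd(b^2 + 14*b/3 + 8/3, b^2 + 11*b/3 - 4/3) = b + 4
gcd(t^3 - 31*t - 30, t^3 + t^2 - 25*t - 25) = t^2 + 6*t + 5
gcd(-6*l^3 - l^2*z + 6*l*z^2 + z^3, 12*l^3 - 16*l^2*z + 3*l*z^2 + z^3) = -6*l^2 + 5*l*z + z^2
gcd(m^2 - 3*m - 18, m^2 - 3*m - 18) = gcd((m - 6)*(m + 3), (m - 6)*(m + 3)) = m^2 - 3*m - 18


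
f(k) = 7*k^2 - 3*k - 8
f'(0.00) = -3.00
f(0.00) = -8.00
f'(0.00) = -3.00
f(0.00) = -8.00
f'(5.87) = 79.18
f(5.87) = 215.59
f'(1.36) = 16.04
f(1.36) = 0.87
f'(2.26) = 28.64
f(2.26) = 20.97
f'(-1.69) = -26.66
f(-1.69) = 17.06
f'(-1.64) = -25.96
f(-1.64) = 15.75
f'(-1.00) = -17.00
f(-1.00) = 2.00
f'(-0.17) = -5.38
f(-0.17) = -7.29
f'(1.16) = 13.24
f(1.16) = -2.06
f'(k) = 14*k - 3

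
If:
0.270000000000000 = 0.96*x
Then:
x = 0.28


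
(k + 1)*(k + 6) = k^2 + 7*k + 6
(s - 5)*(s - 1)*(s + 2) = s^3 - 4*s^2 - 7*s + 10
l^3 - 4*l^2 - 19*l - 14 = (l - 7)*(l + 1)*(l + 2)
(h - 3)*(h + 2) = h^2 - h - 6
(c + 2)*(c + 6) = c^2 + 8*c + 12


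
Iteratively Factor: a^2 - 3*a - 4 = (a + 1)*(a - 4)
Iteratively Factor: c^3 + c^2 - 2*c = (c + 2)*(c^2 - c) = c*(c + 2)*(c - 1)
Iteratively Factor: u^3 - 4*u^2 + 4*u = (u - 2)*(u^2 - 2*u) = u*(u - 2)*(u - 2)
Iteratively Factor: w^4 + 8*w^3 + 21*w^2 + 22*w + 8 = (w + 2)*(w^3 + 6*w^2 + 9*w + 4) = (w + 1)*(w + 2)*(w^2 + 5*w + 4) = (w + 1)*(w + 2)*(w + 4)*(w + 1)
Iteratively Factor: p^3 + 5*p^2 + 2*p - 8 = (p + 2)*(p^2 + 3*p - 4) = (p - 1)*(p + 2)*(p + 4)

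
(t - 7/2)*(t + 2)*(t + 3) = t^3 + 3*t^2/2 - 23*t/2 - 21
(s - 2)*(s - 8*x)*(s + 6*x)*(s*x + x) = s^4*x - 2*s^3*x^2 - s^3*x - 48*s^2*x^3 + 2*s^2*x^2 - 2*s^2*x + 48*s*x^3 + 4*s*x^2 + 96*x^3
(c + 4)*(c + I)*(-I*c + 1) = -I*c^3 + 2*c^2 - 4*I*c^2 + 8*c + I*c + 4*I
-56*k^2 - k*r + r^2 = (-8*k + r)*(7*k + r)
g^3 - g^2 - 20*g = g*(g - 5)*(g + 4)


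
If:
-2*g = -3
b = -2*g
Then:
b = -3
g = 3/2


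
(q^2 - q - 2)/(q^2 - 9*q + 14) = (q + 1)/(q - 7)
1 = 1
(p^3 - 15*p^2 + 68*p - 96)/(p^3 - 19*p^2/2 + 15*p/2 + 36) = 2*(p - 4)/(2*p + 3)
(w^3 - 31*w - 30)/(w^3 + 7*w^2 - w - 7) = (w^2 - w - 30)/(w^2 + 6*w - 7)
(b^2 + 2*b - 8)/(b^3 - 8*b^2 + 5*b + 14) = (b + 4)/(b^2 - 6*b - 7)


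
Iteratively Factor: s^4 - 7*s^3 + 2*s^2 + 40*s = (s + 2)*(s^3 - 9*s^2 + 20*s) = (s - 5)*(s + 2)*(s^2 - 4*s) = (s - 5)*(s - 4)*(s + 2)*(s)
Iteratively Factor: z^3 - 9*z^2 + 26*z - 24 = (z - 2)*(z^2 - 7*z + 12) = (z - 3)*(z - 2)*(z - 4)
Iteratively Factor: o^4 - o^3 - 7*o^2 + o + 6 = (o - 1)*(o^3 - 7*o - 6) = (o - 1)*(o + 1)*(o^2 - o - 6) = (o - 3)*(o - 1)*(o + 1)*(o + 2)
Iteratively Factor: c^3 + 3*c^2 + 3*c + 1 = (c + 1)*(c^2 + 2*c + 1) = (c + 1)^2*(c + 1)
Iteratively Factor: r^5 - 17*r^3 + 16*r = (r)*(r^4 - 17*r^2 + 16) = r*(r + 1)*(r^3 - r^2 - 16*r + 16) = r*(r - 4)*(r + 1)*(r^2 + 3*r - 4) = r*(r - 4)*(r + 1)*(r + 4)*(r - 1)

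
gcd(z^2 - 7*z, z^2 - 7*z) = z^2 - 7*z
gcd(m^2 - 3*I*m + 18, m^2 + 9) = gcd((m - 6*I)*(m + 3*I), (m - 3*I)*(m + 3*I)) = m + 3*I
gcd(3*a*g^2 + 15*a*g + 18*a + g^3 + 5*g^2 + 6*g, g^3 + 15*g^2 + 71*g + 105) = g + 3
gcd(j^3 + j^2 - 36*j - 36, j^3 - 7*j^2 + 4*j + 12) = j^2 - 5*j - 6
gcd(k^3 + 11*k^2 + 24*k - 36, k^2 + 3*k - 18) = k + 6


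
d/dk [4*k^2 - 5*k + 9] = 8*k - 5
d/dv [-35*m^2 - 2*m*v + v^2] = -2*m + 2*v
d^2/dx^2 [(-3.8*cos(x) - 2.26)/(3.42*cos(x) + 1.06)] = (-3.923272*cos(x) + 6.329052*cos(2*x) - 18.987156)/(40.001688*cos(x)^3 + 37.194552*cos(x)^2 + 11.528136*cos(x) + 1.191016)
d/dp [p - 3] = 1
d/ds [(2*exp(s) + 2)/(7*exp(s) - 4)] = -22*exp(s)/(7*exp(s) - 4)^2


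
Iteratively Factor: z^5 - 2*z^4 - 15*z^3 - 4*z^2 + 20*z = (z - 5)*(z^4 + 3*z^3 - 4*z) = (z - 5)*(z + 2)*(z^3 + z^2 - 2*z) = (z - 5)*(z + 2)^2*(z^2 - z) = (z - 5)*(z - 1)*(z + 2)^2*(z)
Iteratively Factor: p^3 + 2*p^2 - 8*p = (p - 2)*(p^2 + 4*p) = (p - 2)*(p + 4)*(p)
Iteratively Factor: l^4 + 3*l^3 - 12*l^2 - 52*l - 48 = (l + 2)*(l^3 + l^2 - 14*l - 24) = (l + 2)^2*(l^2 - l - 12) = (l - 4)*(l + 2)^2*(l + 3)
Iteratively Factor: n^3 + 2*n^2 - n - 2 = (n + 1)*(n^2 + n - 2) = (n - 1)*(n + 1)*(n + 2)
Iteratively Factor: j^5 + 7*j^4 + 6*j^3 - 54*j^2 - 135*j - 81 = (j + 3)*(j^4 + 4*j^3 - 6*j^2 - 36*j - 27) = (j + 3)^2*(j^3 + j^2 - 9*j - 9) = (j + 3)^3*(j^2 - 2*j - 3) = (j - 3)*(j + 3)^3*(j + 1)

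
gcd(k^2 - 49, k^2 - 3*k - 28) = k - 7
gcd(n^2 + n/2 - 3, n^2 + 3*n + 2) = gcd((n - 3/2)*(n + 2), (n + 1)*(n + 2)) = n + 2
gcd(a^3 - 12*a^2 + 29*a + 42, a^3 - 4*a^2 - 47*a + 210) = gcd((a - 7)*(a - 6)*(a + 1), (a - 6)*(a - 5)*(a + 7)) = a - 6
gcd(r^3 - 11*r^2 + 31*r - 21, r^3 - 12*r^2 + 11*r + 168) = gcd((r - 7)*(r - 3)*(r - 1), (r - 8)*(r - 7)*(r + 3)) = r - 7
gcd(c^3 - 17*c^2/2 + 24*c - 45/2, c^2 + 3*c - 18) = c - 3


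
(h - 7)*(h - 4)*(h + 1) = h^3 - 10*h^2 + 17*h + 28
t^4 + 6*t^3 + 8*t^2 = t^2*(t + 2)*(t + 4)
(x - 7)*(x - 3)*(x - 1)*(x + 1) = x^4 - 10*x^3 + 20*x^2 + 10*x - 21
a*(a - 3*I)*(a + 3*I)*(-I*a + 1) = -I*a^4 + a^3 - 9*I*a^2 + 9*a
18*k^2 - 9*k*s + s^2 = (-6*k + s)*(-3*k + s)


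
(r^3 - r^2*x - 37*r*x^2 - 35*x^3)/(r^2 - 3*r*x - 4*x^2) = (-r^2 + 2*r*x + 35*x^2)/(-r + 4*x)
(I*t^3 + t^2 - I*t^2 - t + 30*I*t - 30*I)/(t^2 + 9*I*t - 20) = (I*t^2 + t*(6 - I) - 6)/(t + 4*I)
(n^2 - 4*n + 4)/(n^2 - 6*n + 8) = (n - 2)/(n - 4)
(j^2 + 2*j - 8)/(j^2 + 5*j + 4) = (j - 2)/(j + 1)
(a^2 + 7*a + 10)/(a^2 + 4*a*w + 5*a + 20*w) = (a + 2)/(a + 4*w)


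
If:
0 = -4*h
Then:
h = 0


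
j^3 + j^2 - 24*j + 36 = (j - 3)*(j - 2)*(j + 6)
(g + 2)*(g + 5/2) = g^2 + 9*g/2 + 5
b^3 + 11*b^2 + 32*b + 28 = (b + 2)^2*(b + 7)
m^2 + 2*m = m*(m + 2)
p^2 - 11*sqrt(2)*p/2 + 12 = (p - 4*sqrt(2))*(p - 3*sqrt(2)/2)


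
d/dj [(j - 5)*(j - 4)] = 2*j - 9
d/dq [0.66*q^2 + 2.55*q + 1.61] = 1.32*q + 2.55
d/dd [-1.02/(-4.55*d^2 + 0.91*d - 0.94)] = (0.9282 - 9.282*d)/(4.55*d^2 - 0.91*d + 0.94)^2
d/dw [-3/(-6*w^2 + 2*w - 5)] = 6*(1 - 6*w)/(6*w^2 - 2*w + 5)^2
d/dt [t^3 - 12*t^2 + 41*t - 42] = 3*t^2 - 24*t + 41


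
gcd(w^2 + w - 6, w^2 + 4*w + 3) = w + 3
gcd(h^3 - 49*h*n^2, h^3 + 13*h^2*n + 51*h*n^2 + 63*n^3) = h + 7*n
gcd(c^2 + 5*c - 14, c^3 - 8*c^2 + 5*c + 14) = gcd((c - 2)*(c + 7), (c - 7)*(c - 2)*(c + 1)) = c - 2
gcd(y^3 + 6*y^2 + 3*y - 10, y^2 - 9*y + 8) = y - 1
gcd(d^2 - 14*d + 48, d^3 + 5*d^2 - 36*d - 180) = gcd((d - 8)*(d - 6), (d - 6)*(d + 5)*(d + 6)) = d - 6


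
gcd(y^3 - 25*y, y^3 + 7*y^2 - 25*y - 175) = y^2 - 25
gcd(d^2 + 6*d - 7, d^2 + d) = 1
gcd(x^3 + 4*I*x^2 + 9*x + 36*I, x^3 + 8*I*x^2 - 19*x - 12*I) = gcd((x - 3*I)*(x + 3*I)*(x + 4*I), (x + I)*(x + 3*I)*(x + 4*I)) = x^2 + 7*I*x - 12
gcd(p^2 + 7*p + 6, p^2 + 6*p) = p + 6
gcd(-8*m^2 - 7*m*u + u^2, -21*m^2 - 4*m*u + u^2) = 1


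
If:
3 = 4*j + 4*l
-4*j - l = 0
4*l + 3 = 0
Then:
No Solution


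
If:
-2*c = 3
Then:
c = -3/2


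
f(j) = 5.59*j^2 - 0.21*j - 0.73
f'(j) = 11.18*j - 0.21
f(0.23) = -0.48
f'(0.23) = 2.36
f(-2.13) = 25.08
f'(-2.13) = -24.02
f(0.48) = 0.46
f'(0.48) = 5.16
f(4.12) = 93.29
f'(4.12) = 45.85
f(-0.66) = 1.84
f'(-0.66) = -7.59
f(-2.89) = 46.57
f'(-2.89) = -32.52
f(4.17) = 95.60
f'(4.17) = 46.41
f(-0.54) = 1.01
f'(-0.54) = -6.25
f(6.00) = 199.25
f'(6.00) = 66.87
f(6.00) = 199.25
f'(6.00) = 66.87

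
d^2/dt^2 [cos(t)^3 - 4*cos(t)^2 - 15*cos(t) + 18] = 57*cos(t)/4 + 8*cos(2*t) - 9*cos(3*t)/4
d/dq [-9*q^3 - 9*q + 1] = -27*q^2 - 9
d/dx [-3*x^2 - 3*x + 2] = -6*x - 3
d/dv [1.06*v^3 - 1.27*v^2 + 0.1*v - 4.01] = 3.18*v^2 - 2.54*v + 0.1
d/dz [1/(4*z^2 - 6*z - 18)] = (3 - 4*z)/(2*(-2*z^2 + 3*z + 9)^2)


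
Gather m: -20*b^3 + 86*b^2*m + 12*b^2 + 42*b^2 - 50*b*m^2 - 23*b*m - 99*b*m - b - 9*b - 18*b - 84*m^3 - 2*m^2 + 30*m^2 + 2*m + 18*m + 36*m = -20*b^3 + 54*b^2 - 28*b - 84*m^3 + m^2*(28 - 50*b) + m*(86*b^2 - 122*b + 56)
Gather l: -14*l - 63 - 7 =-14*l - 70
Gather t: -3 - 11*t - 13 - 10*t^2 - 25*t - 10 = -10*t^2 - 36*t - 26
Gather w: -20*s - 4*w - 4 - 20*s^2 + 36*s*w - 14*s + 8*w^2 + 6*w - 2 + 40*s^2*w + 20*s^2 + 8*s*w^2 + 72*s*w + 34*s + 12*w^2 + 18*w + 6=w^2*(8*s + 20) + w*(40*s^2 + 108*s + 20)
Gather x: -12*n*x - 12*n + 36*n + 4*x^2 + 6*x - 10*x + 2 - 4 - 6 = 24*n + 4*x^2 + x*(-12*n - 4) - 8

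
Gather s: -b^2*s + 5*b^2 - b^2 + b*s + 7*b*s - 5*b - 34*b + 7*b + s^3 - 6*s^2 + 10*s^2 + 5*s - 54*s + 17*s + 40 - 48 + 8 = 4*b^2 - 32*b + s^3 + 4*s^2 + s*(-b^2 + 8*b - 32)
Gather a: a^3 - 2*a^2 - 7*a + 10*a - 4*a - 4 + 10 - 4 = a^3 - 2*a^2 - a + 2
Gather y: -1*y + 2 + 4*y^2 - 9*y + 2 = 4*y^2 - 10*y + 4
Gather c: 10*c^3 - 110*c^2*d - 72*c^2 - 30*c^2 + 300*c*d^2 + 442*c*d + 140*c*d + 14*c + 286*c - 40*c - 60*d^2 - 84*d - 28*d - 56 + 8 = 10*c^3 + c^2*(-110*d - 102) + c*(300*d^2 + 582*d + 260) - 60*d^2 - 112*d - 48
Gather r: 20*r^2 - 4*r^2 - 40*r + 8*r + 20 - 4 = 16*r^2 - 32*r + 16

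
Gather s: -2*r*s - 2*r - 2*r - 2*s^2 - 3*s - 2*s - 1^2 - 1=-4*r - 2*s^2 + s*(-2*r - 5) - 2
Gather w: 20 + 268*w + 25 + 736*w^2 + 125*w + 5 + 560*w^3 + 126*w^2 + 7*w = 560*w^3 + 862*w^2 + 400*w + 50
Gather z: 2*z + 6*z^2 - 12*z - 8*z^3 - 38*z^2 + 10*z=-8*z^3 - 32*z^2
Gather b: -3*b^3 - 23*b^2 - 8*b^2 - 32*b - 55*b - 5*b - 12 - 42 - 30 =-3*b^3 - 31*b^2 - 92*b - 84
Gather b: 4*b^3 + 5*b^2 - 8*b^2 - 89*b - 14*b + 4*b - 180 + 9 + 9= 4*b^3 - 3*b^2 - 99*b - 162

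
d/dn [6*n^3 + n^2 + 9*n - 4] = 18*n^2 + 2*n + 9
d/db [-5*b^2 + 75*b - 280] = 75 - 10*b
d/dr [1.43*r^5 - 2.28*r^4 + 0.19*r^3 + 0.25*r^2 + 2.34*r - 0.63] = 7.15*r^4 - 9.12*r^3 + 0.57*r^2 + 0.5*r + 2.34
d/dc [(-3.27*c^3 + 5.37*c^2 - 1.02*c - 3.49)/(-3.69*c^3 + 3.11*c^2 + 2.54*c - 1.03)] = (9.6456*c^4 - 24.1392*c^3 - 11.718*c^2 + 10.6456*c + 9.9152)/(13.6161*c^6 - 22.9518*c^5 - 9.0731*c^4 + 23.4002*c^3 + 0.0449999999999999*c^2 - 5.2324*c + 1.0609)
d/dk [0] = 0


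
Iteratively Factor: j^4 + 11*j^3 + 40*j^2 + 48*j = (j + 4)*(j^3 + 7*j^2 + 12*j) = (j + 4)^2*(j^2 + 3*j) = (j + 3)*(j + 4)^2*(j)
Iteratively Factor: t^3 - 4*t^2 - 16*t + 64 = (t + 4)*(t^2 - 8*t + 16) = (t - 4)*(t + 4)*(t - 4)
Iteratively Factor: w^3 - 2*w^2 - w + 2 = (w + 1)*(w^2 - 3*w + 2) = (w - 1)*(w + 1)*(w - 2)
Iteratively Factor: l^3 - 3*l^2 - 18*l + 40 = (l + 4)*(l^2 - 7*l + 10) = (l - 5)*(l + 4)*(l - 2)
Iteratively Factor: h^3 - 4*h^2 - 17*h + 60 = (h + 4)*(h^2 - 8*h + 15) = (h - 3)*(h + 4)*(h - 5)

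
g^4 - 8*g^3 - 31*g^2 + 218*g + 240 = (g - 8)*(g - 6)*(g + 1)*(g + 5)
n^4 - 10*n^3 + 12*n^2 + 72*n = n*(n - 6)^2*(n + 2)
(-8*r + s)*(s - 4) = -8*r*s + 32*r + s^2 - 4*s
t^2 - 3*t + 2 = (t - 2)*(t - 1)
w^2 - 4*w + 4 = (w - 2)^2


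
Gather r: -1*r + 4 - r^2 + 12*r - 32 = -r^2 + 11*r - 28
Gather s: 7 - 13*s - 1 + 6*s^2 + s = 6*s^2 - 12*s + 6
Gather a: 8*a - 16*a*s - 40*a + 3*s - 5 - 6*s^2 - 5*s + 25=a*(-16*s - 32) - 6*s^2 - 2*s + 20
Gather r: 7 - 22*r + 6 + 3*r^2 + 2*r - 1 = 3*r^2 - 20*r + 12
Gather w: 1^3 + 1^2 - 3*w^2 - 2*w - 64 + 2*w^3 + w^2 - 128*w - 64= 2*w^3 - 2*w^2 - 130*w - 126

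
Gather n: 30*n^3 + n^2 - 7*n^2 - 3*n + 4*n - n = 30*n^3 - 6*n^2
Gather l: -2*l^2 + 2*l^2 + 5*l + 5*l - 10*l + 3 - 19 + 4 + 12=0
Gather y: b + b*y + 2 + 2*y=b + y*(b + 2) + 2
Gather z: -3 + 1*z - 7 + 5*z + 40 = 6*z + 30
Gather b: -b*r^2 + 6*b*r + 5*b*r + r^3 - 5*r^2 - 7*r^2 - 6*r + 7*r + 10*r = b*(-r^2 + 11*r) + r^3 - 12*r^2 + 11*r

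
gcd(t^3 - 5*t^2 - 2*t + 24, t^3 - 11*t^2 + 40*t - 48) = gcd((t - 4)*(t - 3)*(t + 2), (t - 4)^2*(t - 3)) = t^2 - 7*t + 12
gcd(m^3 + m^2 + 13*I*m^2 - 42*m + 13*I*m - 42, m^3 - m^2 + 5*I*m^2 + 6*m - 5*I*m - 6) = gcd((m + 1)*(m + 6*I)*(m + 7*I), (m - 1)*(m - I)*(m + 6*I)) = m + 6*I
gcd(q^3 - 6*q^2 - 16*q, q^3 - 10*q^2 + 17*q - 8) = q - 8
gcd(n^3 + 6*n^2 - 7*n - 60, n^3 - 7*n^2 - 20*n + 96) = n^2 + n - 12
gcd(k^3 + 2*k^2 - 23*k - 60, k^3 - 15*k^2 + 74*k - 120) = k - 5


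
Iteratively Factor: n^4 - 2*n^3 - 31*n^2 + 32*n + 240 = (n - 4)*(n^3 + 2*n^2 - 23*n - 60) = (n - 4)*(n + 3)*(n^2 - n - 20) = (n - 4)*(n + 3)*(n + 4)*(n - 5)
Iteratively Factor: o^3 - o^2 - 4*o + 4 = (o - 1)*(o^2 - 4) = (o - 1)*(o + 2)*(o - 2)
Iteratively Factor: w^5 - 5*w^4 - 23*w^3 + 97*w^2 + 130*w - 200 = (w - 5)*(w^4 - 23*w^2 - 18*w + 40) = (w - 5)*(w + 4)*(w^3 - 4*w^2 - 7*w + 10) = (w - 5)^2*(w + 4)*(w^2 + w - 2) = (w - 5)^2*(w + 2)*(w + 4)*(w - 1)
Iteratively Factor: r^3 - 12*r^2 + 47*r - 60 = (r - 3)*(r^2 - 9*r + 20) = (r - 4)*(r - 3)*(r - 5)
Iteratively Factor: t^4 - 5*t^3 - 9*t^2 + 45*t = (t)*(t^3 - 5*t^2 - 9*t + 45) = t*(t - 5)*(t^2 - 9) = t*(t - 5)*(t + 3)*(t - 3)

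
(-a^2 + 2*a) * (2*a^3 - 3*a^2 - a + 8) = -2*a^5 + 7*a^4 - 5*a^3 - 10*a^2 + 16*a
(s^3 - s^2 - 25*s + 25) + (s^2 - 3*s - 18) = s^3 - 28*s + 7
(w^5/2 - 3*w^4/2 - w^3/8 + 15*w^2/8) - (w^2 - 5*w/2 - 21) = w^5/2 - 3*w^4/2 - w^3/8 + 7*w^2/8 + 5*w/2 + 21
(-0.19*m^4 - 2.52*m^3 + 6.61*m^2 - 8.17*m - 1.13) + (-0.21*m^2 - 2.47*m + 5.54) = -0.19*m^4 - 2.52*m^3 + 6.4*m^2 - 10.64*m + 4.41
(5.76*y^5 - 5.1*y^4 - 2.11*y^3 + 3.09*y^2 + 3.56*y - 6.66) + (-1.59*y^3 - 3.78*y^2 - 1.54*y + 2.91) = 5.76*y^5 - 5.1*y^4 - 3.7*y^3 - 0.69*y^2 + 2.02*y - 3.75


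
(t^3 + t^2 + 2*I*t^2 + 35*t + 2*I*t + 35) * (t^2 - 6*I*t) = t^5 + t^4 - 4*I*t^4 + 47*t^3 - 4*I*t^3 + 47*t^2 - 210*I*t^2 - 210*I*t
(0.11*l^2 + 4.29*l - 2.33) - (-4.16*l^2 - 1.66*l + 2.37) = 4.27*l^2 + 5.95*l - 4.7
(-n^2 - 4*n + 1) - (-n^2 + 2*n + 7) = -6*n - 6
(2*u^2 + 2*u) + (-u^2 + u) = u^2 + 3*u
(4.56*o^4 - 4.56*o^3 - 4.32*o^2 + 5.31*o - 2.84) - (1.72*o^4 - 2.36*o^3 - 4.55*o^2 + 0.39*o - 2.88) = 2.84*o^4 - 2.2*o^3 + 0.23*o^2 + 4.92*o + 0.04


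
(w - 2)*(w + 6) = w^2 + 4*w - 12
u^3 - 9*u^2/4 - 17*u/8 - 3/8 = (u - 3)*(u + 1/4)*(u + 1/2)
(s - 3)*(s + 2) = s^2 - s - 6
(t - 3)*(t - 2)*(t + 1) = t^3 - 4*t^2 + t + 6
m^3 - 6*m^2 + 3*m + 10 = (m - 5)*(m - 2)*(m + 1)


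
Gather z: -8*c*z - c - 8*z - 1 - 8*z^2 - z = -c - 8*z^2 + z*(-8*c - 9) - 1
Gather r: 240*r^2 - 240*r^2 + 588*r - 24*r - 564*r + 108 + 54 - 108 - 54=0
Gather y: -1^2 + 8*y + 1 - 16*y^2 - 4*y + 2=-16*y^2 + 4*y + 2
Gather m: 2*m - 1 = 2*m - 1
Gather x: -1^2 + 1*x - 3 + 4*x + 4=5*x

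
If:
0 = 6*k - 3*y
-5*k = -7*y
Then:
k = 0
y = 0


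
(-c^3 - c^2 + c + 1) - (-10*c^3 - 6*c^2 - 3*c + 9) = 9*c^3 + 5*c^2 + 4*c - 8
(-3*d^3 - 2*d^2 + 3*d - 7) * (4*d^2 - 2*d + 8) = -12*d^5 - 2*d^4 - 8*d^3 - 50*d^2 + 38*d - 56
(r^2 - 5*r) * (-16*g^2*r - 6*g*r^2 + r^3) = -16*g^2*r^3 + 80*g^2*r^2 - 6*g*r^4 + 30*g*r^3 + r^5 - 5*r^4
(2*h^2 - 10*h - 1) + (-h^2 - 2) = h^2 - 10*h - 3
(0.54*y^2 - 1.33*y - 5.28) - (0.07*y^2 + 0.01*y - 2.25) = 0.47*y^2 - 1.34*y - 3.03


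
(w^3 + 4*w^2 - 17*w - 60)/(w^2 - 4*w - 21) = (w^2 + w - 20)/(w - 7)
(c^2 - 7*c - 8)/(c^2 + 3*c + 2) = (c - 8)/(c + 2)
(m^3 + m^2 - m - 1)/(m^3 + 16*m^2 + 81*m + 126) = (m^3 + m^2 - m - 1)/(m^3 + 16*m^2 + 81*m + 126)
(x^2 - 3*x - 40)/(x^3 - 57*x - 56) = (x + 5)/(x^2 + 8*x + 7)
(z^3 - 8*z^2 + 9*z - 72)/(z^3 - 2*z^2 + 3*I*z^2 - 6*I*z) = (z^2 - z*(8 + 3*I) + 24*I)/(z*(z - 2))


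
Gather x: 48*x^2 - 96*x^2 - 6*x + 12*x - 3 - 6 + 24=-48*x^2 + 6*x + 15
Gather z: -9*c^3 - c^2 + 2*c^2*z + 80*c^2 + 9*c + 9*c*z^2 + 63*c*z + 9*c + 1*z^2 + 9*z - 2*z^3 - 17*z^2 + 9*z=-9*c^3 + 79*c^2 + 18*c - 2*z^3 + z^2*(9*c - 16) + z*(2*c^2 + 63*c + 18)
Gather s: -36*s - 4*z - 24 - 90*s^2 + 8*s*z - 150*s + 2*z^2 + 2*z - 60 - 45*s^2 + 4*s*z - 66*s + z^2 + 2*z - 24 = -135*s^2 + s*(12*z - 252) + 3*z^2 - 108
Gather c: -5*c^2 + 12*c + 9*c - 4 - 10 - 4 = -5*c^2 + 21*c - 18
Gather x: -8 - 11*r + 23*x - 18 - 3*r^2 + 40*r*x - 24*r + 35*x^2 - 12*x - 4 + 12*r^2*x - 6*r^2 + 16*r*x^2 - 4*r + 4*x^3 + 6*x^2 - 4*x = -9*r^2 - 39*r + 4*x^3 + x^2*(16*r + 41) + x*(12*r^2 + 40*r + 7) - 30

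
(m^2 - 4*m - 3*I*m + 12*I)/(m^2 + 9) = (m - 4)/(m + 3*I)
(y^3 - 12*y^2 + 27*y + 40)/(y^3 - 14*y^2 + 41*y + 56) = (y - 5)/(y - 7)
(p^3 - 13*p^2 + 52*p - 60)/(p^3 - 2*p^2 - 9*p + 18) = (p^2 - 11*p + 30)/(p^2 - 9)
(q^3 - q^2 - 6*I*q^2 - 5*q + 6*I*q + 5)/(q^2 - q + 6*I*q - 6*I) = (q^2 - 6*I*q - 5)/(q + 6*I)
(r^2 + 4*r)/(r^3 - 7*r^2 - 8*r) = (r + 4)/(r^2 - 7*r - 8)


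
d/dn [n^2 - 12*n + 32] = 2*n - 12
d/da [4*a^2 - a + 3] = 8*a - 1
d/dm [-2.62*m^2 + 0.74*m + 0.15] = 0.74 - 5.24*m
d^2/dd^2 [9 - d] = 0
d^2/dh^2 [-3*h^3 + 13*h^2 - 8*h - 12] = 26 - 18*h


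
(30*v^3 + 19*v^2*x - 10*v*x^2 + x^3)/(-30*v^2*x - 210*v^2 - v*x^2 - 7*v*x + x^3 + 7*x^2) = (-5*v^2 - 4*v*x + x^2)/(5*v*x + 35*v + x^2 + 7*x)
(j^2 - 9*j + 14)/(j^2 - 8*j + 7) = (j - 2)/(j - 1)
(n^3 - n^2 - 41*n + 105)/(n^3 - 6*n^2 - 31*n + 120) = (n^2 + 2*n - 35)/(n^2 - 3*n - 40)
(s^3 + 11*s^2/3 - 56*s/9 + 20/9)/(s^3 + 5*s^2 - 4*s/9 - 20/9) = (3*s - 2)/(3*s + 2)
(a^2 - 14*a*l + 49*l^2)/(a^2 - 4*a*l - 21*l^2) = (a - 7*l)/(a + 3*l)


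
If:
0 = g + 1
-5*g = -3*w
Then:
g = -1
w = -5/3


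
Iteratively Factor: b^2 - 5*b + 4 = (b - 4)*(b - 1)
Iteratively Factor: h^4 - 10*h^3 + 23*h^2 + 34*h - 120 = (h - 3)*(h^3 - 7*h^2 + 2*h + 40) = (h - 4)*(h - 3)*(h^2 - 3*h - 10) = (h - 4)*(h - 3)*(h + 2)*(h - 5)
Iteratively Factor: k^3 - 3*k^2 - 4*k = (k)*(k^2 - 3*k - 4) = k*(k - 4)*(k + 1)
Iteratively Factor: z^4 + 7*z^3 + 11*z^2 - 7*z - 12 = (z + 3)*(z^3 + 4*z^2 - z - 4) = (z - 1)*(z + 3)*(z^2 + 5*z + 4) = (z - 1)*(z + 3)*(z + 4)*(z + 1)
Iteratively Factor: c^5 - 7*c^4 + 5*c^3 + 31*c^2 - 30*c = (c - 3)*(c^4 - 4*c^3 - 7*c^2 + 10*c) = (c - 3)*(c + 2)*(c^3 - 6*c^2 + 5*c) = c*(c - 3)*(c + 2)*(c^2 - 6*c + 5) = c*(c - 3)*(c - 1)*(c + 2)*(c - 5)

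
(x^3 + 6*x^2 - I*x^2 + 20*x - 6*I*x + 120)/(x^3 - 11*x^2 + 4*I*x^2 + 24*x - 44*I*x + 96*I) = (x^2 + x*(6 - 5*I) - 30*I)/(x^2 - 11*x + 24)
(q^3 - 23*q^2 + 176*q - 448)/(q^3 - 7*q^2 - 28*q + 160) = (q^2 - 15*q + 56)/(q^2 + q - 20)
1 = 1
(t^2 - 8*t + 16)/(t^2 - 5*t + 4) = (t - 4)/(t - 1)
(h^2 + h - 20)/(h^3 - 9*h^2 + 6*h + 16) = (h^2 + h - 20)/(h^3 - 9*h^2 + 6*h + 16)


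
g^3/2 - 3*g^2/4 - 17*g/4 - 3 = (g/2 + 1/2)*(g - 4)*(g + 3/2)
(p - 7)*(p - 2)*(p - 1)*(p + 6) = p^4 - 4*p^3 - 37*p^2 + 124*p - 84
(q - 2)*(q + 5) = q^2 + 3*q - 10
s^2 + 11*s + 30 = (s + 5)*(s + 6)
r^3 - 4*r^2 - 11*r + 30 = (r - 5)*(r - 2)*(r + 3)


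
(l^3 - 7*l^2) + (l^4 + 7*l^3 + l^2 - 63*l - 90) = l^4 + 8*l^3 - 6*l^2 - 63*l - 90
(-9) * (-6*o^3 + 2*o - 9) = 54*o^3 - 18*o + 81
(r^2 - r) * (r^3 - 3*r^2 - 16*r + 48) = r^5 - 4*r^4 - 13*r^3 + 64*r^2 - 48*r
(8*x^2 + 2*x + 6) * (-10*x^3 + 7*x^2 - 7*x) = -80*x^5 + 36*x^4 - 102*x^3 + 28*x^2 - 42*x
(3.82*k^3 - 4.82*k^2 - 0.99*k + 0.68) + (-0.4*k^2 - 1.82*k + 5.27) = 3.82*k^3 - 5.22*k^2 - 2.81*k + 5.95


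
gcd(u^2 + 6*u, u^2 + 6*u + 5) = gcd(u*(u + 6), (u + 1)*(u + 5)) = 1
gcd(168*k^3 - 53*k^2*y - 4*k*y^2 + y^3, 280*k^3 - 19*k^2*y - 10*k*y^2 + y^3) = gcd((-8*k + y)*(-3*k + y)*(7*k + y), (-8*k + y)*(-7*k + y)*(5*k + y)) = -8*k + y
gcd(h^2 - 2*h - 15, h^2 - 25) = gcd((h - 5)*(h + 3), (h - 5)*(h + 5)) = h - 5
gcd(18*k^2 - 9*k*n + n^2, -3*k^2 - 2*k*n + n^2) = 3*k - n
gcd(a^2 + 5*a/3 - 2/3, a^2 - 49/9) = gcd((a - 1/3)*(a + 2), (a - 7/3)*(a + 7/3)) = 1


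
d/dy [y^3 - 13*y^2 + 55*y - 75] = 3*y^2 - 26*y + 55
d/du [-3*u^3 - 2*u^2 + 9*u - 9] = -9*u^2 - 4*u + 9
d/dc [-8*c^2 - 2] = -16*c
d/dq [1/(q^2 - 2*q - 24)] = 2*(1 - q)/(-q^2 + 2*q + 24)^2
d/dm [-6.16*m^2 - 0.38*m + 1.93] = -12.32*m - 0.38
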